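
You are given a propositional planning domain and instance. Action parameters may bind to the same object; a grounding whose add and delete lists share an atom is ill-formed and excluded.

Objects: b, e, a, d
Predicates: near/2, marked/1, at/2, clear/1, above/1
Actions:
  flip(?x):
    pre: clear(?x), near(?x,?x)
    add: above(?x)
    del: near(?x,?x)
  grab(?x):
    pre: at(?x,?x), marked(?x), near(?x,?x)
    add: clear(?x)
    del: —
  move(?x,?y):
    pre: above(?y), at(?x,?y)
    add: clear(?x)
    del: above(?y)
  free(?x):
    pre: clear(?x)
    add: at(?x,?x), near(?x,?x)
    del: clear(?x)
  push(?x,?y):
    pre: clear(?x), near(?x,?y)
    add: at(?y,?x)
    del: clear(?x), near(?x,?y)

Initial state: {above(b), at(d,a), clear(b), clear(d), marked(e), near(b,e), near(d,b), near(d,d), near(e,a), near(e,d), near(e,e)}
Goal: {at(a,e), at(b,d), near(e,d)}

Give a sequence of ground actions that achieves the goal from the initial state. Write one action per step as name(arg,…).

1. push(b,e)  →  {above(b), at(d,a), at(e,b), clear(d), marked(e), near(d,b), near(d,d), near(e,a), near(e,d), near(e,e)}
2. move(e,b)  →  {at(d,a), at(e,b), clear(d), clear(e), marked(e), near(d,b), near(d,d), near(e,a), near(e,d), near(e,e)}
3. push(e,a)  →  {at(a,e), at(d,a), at(e,b), clear(d), marked(e), near(d,b), near(d,d), near(e,d), near(e,e)}
4. push(d,b)  →  {at(a,e), at(b,d), at(d,a), at(e,b), marked(e), near(d,d), near(e,d), near(e,e)}

push(b,e); move(e,b); push(e,a); push(d,b)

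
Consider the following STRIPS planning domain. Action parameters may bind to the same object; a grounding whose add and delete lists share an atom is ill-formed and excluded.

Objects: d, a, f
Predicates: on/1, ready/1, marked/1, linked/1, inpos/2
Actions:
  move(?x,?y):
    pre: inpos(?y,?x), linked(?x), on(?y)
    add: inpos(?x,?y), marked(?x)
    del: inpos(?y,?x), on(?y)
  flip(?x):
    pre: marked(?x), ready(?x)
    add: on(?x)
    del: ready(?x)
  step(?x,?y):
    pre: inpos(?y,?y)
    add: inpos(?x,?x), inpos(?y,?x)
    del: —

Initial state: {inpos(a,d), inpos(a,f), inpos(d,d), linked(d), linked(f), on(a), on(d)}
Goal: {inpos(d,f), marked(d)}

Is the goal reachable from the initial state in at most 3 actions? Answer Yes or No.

Yes

1. move(d,a)  →  {inpos(a,f), inpos(d,a), inpos(d,d), linked(d), linked(f), marked(d), on(d)}
2. step(f,d)  →  {inpos(a,f), inpos(d,a), inpos(d,d), inpos(d,f), inpos(f,f), linked(d), linked(f), marked(d), on(d)}
optimal plan length = 2; 2 ≤ 3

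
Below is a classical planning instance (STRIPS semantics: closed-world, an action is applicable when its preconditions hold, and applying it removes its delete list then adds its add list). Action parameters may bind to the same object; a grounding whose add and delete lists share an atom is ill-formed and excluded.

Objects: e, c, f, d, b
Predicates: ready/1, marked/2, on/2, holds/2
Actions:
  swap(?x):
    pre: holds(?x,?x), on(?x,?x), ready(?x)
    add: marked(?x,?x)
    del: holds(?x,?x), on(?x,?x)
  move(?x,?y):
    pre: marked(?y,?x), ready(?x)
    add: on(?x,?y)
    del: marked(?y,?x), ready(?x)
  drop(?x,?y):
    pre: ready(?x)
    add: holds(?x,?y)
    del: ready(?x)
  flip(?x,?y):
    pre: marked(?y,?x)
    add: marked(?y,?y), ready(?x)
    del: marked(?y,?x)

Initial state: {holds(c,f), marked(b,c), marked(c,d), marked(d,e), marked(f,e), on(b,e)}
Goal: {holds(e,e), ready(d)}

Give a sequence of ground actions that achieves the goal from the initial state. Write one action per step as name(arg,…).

flip(e,f); drop(e,e); flip(d,c)

1. flip(e,f)  →  {holds(c,f), marked(b,c), marked(c,d), marked(d,e), marked(f,f), on(b,e), ready(e)}
2. drop(e,e)  →  {holds(c,f), holds(e,e), marked(b,c), marked(c,d), marked(d,e), marked(f,f), on(b,e)}
3. flip(d,c)  →  {holds(c,f), holds(e,e), marked(b,c), marked(c,c), marked(d,e), marked(f,f), on(b,e), ready(d)}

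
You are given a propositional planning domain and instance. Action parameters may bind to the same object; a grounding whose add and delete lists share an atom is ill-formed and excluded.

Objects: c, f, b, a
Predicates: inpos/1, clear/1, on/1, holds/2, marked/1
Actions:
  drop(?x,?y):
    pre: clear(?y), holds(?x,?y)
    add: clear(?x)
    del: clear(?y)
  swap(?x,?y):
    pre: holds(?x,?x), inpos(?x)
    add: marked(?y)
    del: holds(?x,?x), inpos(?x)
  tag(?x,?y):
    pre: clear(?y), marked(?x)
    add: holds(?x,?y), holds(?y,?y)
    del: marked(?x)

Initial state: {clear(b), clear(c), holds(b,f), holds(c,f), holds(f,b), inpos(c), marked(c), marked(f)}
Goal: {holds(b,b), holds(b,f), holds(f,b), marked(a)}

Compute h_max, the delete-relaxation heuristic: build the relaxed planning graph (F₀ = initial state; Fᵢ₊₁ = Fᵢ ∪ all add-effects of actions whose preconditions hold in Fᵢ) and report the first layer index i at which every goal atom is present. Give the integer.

2

F0 = init (8 atoms)
F1 = F0 ∪ {clear(f), holds(b,b), holds(c,b), holds(c,c), holds(f,c)}  (13 atoms)
F2 = F1 ∪ {holds(f,f), marked(a), marked(b)}  (16 atoms)
goal ⊆ F2  ⇒  h_max = 2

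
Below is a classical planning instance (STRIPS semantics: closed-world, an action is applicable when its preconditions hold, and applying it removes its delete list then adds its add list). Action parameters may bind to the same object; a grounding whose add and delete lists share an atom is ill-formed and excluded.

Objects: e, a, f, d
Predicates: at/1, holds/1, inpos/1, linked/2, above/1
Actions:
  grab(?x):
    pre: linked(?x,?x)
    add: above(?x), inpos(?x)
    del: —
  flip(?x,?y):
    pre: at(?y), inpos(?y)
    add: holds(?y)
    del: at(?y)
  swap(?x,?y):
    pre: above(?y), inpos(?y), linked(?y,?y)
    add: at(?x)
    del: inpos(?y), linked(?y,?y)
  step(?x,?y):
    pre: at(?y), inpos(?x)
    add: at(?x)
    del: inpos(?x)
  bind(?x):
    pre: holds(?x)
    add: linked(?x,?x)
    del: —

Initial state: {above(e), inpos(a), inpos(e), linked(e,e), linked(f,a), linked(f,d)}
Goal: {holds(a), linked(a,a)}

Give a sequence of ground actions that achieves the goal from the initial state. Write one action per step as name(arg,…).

swap(a,e); flip(e,a); bind(a)

1. swap(a,e)  →  {above(e), at(a), inpos(a), linked(f,a), linked(f,d)}
2. flip(e,a)  →  {above(e), holds(a), inpos(a), linked(f,a), linked(f,d)}
3. bind(a)  →  {above(e), holds(a), inpos(a), linked(a,a), linked(f,a), linked(f,d)}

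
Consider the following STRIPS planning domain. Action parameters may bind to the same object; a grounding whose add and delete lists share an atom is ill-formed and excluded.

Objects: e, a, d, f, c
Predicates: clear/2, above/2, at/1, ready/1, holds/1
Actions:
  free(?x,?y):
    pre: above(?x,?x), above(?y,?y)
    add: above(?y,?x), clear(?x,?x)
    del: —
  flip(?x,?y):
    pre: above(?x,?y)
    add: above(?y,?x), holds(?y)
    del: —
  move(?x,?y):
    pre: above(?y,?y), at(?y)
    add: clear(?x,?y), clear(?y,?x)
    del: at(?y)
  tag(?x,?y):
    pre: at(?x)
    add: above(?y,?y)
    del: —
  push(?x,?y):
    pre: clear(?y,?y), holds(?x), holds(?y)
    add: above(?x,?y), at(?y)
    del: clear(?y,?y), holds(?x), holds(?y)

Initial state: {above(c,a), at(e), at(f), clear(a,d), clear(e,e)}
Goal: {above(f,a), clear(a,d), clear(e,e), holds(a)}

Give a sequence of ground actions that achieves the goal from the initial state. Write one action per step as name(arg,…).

1. flip(c,a)  →  {above(a,c), above(c,a), at(e), at(f), clear(a,d), clear(e,e), holds(a)}
2. tag(e,a)  →  {above(a,a), above(a,c), above(c,a), at(e), at(f), clear(a,d), clear(e,e), holds(a)}
3. tag(e,f)  →  {above(a,a), above(a,c), above(c,a), above(f,f), at(e), at(f), clear(a,d), clear(e,e), holds(a)}
4. free(a,f)  →  {above(a,a), above(a,c), above(c,a), above(f,a), above(f,f), at(e), at(f), clear(a,a), clear(a,d), clear(e,e), holds(a)}

flip(c,a); tag(e,a); tag(e,f); free(a,f)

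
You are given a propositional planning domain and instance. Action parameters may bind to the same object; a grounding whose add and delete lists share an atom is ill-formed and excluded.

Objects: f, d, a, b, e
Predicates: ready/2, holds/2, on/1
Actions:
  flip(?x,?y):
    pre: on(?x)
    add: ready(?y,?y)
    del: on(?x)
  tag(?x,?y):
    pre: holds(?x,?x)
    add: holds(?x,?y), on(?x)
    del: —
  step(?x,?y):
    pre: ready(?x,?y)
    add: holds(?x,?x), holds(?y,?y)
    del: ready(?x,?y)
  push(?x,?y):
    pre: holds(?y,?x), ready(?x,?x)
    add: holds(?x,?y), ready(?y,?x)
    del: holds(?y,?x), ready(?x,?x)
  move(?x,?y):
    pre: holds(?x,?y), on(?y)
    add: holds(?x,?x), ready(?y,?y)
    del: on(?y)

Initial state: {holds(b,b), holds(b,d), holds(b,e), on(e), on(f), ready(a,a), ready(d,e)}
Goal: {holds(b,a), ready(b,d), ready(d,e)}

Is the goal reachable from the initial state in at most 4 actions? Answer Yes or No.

1. flip(f,d)  →  {holds(b,b), holds(b,d), holds(b,e), on(e), ready(a,a), ready(d,d), ready(d,e)}
2. tag(b,a)  →  {holds(b,a), holds(b,b), holds(b,d), holds(b,e), on(b), on(e), ready(a,a), ready(d,d), ready(d,e)}
3. push(d,b)  →  {holds(b,a), holds(b,b), holds(b,e), holds(d,b), on(b), on(e), ready(a,a), ready(b,d), ready(d,e)}
optimal plan length = 3; 3 ≤ 4

Yes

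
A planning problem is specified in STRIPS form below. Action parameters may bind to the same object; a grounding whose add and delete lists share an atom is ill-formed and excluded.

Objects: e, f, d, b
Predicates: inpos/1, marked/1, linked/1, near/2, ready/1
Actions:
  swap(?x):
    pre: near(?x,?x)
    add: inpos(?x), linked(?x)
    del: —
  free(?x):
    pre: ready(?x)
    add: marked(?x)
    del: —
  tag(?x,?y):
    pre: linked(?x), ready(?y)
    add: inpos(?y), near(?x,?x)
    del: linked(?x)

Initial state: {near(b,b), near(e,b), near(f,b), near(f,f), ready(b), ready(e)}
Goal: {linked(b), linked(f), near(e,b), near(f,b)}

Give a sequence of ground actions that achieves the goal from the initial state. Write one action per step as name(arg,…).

swap(f); swap(b)

1. swap(f)  →  {inpos(f), linked(f), near(b,b), near(e,b), near(f,b), near(f,f), ready(b), ready(e)}
2. swap(b)  →  {inpos(b), inpos(f), linked(b), linked(f), near(b,b), near(e,b), near(f,b), near(f,f), ready(b), ready(e)}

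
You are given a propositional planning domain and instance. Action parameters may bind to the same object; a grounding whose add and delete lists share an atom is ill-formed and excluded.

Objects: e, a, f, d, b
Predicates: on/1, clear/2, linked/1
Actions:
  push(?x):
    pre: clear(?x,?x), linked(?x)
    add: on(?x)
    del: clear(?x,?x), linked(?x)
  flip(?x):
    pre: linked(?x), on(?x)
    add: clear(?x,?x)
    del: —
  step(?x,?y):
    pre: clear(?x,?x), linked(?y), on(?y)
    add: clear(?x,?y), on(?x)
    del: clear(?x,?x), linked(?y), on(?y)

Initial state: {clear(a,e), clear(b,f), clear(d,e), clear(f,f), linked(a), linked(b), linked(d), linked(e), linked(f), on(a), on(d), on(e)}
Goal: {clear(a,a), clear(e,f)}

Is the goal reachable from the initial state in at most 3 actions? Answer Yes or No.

1. flip(e)  →  {clear(a,e), clear(b,f), clear(d,e), clear(e,e), clear(f,f), linked(a), linked(b), linked(d), linked(e), linked(f), on(a), on(d), on(e)}
2. flip(a)  →  {clear(a,a), clear(a,e), clear(b,f), clear(d,e), clear(e,e), clear(f,f), linked(a), linked(b), linked(d), linked(e), linked(f), on(a), on(d), on(e)}
3. step(f,e)  →  {clear(a,a), clear(a,e), clear(b,f), clear(d,e), clear(e,e), clear(f,e), linked(a), linked(b), linked(d), linked(f), on(a), on(d), on(f)}
4. step(e,f)  →  {clear(a,a), clear(a,e), clear(b,f), clear(d,e), clear(e,f), clear(f,e), linked(a), linked(b), linked(d), on(a), on(d), on(e)}
optimal plan length = 4; 4 > 3

No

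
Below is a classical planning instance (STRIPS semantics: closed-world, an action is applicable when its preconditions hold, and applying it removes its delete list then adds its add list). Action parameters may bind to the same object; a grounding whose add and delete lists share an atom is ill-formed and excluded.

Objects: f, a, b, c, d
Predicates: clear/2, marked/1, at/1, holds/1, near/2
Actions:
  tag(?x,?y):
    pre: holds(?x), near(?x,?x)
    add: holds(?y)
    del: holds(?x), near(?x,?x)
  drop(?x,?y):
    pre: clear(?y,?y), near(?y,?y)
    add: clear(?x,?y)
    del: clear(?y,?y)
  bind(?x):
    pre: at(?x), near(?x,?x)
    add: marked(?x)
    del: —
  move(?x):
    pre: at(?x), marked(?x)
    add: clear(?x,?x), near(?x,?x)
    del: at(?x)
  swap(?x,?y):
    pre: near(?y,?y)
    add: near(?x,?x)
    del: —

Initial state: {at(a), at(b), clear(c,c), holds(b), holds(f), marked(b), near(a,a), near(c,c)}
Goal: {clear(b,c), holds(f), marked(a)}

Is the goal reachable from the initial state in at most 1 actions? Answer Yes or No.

No

1. drop(b,c)  →  {at(a), at(b), clear(b,c), holds(b), holds(f), marked(b), near(a,a), near(c,c)}
2. bind(a)  →  {at(a), at(b), clear(b,c), holds(b), holds(f), marked(a), marked(b), near(a,a), near(c,c)}
optimal plan length = 2; 2 > 1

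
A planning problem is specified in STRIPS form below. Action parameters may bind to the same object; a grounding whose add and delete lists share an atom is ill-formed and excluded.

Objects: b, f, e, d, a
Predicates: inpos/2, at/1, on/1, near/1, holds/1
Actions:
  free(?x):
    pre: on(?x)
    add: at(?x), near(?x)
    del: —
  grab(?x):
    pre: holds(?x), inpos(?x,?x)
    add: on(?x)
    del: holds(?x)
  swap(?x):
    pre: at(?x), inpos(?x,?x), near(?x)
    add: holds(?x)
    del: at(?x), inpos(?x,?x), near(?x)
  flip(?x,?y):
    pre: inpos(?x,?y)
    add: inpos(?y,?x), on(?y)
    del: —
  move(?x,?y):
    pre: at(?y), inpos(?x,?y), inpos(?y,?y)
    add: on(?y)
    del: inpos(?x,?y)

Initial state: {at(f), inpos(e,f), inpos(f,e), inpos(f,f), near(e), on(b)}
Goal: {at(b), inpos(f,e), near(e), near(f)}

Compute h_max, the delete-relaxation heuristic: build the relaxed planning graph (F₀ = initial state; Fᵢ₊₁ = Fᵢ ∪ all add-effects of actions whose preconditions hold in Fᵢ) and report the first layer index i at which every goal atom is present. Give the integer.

F0 = init (6 atoms)
F1 = F0 ∪ {at(b), near(b), on(e), on(f)}  (10 atoms)
F2 = F1 ∪ {at(e), near(f)}  (12 atoms)
goal ⊆ F2  ⇒  h_max = 2

2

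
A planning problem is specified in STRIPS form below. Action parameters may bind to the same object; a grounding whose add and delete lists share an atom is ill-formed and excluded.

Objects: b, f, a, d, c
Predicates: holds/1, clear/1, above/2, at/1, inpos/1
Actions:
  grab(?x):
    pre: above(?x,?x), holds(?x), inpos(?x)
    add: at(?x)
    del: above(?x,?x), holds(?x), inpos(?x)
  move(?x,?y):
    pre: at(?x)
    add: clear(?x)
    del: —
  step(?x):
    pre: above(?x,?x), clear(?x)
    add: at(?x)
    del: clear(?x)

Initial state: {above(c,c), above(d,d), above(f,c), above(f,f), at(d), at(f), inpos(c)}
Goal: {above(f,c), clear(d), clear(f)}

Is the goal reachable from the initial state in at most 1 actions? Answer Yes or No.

No

1. move(f,b)  →  {above(c,c), above(d,d), above(f,c), above(f,f), at(d), at(f), clear(f), inpos(c)}
2. move(d,b)  →  {above(c,c), above(d,d), above(f,c), above(f,f), at(d), at(f), clear(d), clear(f), inpos(c)}
optimal plan length = 2; 2 > 1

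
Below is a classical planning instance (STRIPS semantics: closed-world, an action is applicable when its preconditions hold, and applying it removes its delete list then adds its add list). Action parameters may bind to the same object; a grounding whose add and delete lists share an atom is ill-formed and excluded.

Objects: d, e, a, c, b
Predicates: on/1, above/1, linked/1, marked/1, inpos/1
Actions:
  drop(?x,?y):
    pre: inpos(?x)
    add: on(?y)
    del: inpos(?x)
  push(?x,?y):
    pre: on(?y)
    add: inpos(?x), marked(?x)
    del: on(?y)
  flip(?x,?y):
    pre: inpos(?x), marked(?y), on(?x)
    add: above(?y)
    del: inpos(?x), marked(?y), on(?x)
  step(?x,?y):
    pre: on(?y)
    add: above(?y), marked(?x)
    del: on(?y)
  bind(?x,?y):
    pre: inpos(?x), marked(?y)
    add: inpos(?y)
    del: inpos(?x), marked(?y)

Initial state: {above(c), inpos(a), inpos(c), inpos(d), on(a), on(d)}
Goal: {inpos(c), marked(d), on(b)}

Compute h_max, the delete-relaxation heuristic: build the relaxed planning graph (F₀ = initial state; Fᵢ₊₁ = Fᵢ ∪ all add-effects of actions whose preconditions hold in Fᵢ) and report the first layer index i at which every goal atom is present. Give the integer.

1

F0 = init (6 atoms)
F1 = F0 ∪ {above(a), above(d), inpos(b), inpos(e), marked(a), marked(b), marked(c), marked(d), marked(e), on(b), on(c), on(e)}  (18 atoms)
goal ⊆ F1  ⇒  h_max = 1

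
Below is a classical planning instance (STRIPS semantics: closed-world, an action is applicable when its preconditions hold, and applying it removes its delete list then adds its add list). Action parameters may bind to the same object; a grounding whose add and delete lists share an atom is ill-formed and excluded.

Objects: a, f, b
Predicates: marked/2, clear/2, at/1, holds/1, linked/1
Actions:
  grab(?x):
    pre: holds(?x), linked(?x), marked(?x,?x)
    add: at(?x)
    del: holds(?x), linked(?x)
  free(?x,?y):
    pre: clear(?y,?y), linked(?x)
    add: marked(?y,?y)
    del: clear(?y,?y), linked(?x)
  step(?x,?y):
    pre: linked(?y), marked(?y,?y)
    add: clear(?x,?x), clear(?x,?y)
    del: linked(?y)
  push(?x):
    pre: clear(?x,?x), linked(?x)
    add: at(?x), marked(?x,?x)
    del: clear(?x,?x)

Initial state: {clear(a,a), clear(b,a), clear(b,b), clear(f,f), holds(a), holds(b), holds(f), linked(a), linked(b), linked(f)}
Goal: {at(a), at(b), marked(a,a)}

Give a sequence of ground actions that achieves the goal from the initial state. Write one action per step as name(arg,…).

push(a); push(b)

1. push(a)  →  {at(a), clear(b,a), clear(b,b), clear(f,f), holds(a), holds(b), holds(f), linked(a), linked(b), linked(f), marked(a,a)}
2. push(b)  →  {at(a), at(b), clear(b,a), clear(f,f), holds(a), holds(b), holds(f), linked(a), linked(b), linked(f), marked(a,a), marked(b,b)}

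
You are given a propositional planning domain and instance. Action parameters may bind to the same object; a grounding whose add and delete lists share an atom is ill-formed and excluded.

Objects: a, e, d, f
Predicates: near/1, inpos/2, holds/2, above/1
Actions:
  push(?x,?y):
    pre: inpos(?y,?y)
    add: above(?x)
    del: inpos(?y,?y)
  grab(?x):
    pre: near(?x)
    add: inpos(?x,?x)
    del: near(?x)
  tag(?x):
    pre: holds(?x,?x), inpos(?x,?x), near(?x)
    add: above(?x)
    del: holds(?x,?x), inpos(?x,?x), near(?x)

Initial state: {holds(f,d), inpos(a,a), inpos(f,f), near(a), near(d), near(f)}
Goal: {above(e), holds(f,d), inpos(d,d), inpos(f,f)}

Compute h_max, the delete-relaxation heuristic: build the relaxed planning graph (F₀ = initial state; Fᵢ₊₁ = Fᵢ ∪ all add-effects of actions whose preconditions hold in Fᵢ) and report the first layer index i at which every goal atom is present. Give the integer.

F0 = init (6 atoms)
F1 = F0 ∪ {above(a), above(d), above(e), above(f), inpos(d,d)}  (11 atoms)
goal ⊆ F1  ⇒  h_max = 1

1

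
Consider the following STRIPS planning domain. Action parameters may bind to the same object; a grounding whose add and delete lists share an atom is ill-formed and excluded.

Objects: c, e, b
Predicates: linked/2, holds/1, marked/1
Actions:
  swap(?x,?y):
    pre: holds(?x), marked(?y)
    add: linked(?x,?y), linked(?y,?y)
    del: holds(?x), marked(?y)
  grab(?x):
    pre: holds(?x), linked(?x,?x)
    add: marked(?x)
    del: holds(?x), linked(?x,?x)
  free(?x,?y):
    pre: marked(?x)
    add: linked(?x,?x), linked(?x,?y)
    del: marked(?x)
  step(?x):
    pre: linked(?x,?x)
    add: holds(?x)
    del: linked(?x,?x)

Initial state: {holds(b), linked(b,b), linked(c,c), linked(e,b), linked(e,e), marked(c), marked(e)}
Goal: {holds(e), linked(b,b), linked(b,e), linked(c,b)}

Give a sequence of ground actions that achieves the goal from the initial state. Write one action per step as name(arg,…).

swap(b,e); free(c,b); step(e)

1. swap(b,e)  →  {linked(b,b), linked(b,e), linked(c,c), linked(e,b), linked(e,e), marked(c)}
2. free(c,b)  →  {linked(b,b), linked(b,e), linked(c,b), linked(c,c), linked(e,b), linked(e,e)}
3. step(e)  →  {holds(e), linked(b,b), linked(b,e), linked(c,b), linked(c,c), linked(e,b)}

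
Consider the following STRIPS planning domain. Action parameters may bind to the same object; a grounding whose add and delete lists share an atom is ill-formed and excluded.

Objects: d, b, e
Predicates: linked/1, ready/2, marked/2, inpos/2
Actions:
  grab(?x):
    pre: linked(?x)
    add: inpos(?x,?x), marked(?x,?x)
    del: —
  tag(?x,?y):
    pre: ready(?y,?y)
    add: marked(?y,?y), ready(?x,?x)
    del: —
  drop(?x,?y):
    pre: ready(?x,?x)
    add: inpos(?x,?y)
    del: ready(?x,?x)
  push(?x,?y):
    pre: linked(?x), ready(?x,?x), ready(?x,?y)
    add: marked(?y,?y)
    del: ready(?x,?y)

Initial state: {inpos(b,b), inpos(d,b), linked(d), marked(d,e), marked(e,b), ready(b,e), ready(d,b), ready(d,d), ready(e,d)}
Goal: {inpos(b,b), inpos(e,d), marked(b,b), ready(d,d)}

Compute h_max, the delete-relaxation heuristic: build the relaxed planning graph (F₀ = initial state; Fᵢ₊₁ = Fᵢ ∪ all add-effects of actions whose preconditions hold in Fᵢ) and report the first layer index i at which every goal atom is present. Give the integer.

F0 = init (9 atoms)
F1 = F0 ∪ {inpos(d,d), inpos(d,e), marked(b,b), marked(d,d), ready(b,b), ready(e,e)}  (15 atoms)
F2 = F1 ∪ {inpos(b,d), inpos(b,e), inpos(e,b), inpos(e,d), inpos(e,e), marked(e,e)}  (21 atoms)
goal ⊆ F2  ⇒  h_max = 2

2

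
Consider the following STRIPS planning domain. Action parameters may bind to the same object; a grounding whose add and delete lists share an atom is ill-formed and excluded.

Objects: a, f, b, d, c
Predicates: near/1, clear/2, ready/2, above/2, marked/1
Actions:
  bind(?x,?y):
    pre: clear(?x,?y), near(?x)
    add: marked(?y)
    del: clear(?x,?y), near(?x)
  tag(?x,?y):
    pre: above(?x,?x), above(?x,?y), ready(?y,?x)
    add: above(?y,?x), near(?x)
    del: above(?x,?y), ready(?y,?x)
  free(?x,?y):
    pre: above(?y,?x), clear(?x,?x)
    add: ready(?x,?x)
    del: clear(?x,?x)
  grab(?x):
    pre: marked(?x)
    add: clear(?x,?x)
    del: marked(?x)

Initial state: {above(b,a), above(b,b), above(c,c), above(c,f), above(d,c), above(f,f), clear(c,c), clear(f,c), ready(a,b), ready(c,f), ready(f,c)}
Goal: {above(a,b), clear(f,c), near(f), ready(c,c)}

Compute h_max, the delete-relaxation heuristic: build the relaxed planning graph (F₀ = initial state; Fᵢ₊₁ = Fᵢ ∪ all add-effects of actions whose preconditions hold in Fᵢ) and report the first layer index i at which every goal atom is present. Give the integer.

F0 = init (11 atoms)
F1 = F0 ∪ {above(a,b), above(f,c), near(b), near(c), ready(c,c)}  (16 atoms)
F2 = F1 ∪ {marked(c), near(f)}  (18 atoms)
goal ⊆ F2  ⇒  h_max = 2

2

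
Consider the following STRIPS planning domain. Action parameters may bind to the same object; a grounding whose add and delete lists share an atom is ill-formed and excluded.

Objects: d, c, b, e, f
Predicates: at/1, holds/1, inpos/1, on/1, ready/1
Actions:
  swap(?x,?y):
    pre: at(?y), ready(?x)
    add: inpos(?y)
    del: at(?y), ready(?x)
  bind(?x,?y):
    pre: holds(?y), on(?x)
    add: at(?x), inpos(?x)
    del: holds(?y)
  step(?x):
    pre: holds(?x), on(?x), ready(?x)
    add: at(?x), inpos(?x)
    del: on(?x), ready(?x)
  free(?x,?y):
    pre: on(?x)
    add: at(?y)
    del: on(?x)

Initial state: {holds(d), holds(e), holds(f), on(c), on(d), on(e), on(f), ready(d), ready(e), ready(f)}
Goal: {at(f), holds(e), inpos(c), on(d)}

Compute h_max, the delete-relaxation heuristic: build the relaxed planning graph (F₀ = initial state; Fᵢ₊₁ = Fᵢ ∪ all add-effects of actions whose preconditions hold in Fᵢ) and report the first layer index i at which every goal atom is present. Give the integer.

F0 = init (10 atoms)
F1 = F0 ∪ {at(b), at(c), at(d), at(e), at(f), inpos(c), inpos(d), inpos(e), inpos(f)}  (19 atoms)
goal ⊆ F1  ⇒  h_max = 1

1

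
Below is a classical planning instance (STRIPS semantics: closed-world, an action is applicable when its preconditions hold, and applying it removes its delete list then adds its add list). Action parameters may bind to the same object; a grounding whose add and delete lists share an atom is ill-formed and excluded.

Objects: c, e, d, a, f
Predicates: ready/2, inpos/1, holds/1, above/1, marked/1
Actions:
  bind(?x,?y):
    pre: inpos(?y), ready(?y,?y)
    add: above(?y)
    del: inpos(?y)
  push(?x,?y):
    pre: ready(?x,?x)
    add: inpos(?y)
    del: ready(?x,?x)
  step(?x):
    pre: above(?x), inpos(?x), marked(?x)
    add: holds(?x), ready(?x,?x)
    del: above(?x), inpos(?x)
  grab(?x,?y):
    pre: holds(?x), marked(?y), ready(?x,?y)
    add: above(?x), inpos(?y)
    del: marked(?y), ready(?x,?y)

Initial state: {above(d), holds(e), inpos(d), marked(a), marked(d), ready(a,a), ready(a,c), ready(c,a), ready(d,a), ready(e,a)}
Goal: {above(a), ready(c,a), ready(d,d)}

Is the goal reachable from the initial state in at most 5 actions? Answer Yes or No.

Yes

1. step(d)  →  {holds(d), holds(e), marked(a), marked(d), ready(a,a), ready(a,c), ready(c,a), ready(d,a), ready(d,d), ready(e,a)}
2. grab(e,a)  →  {above(e), holds(d), holds(e), inpos(a), marked(d), ready(a,a), ready(a,c), ready(c,a), ready(d,a), ready(d,d)}
3. bind(c,a)  →  {above(a), above(e), holds(d), holds(e), marked(d), ready(a,a), ready(a,c), ready(c,a), ready(d,a), ready(d,d)}
optimal plan length = 3; 3 ≤ 5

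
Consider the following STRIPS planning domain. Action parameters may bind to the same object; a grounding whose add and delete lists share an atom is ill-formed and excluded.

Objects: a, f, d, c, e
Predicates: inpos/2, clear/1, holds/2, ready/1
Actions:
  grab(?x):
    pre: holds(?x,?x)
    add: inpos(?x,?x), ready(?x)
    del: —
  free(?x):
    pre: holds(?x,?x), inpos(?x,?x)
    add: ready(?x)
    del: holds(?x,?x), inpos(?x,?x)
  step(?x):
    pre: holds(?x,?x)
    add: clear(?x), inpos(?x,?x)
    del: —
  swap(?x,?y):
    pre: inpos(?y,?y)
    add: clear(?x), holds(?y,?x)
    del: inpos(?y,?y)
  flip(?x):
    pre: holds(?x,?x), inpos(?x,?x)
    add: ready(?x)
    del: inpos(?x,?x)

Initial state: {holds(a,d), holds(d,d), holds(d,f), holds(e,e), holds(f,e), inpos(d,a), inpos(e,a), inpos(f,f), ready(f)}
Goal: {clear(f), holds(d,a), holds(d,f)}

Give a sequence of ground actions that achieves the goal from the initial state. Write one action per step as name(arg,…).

grab(d); swap(a,d); swap(f,f)

1. grab(d)  →  {holds(a,d), holds(d,d), holds(d,f), holds(e,e), holds(f,e), inpos(d,a), inpos(d,d), inpos(e,a), inpos(f,f), ready(d), ready(f)}
2. swap(a,d)  →  {clear(a), holds(a,d), holds(d,a), holds(d,d), holds(d,f), holds(e,e), holds(f,e), inpos(d,a), inpos(e,a), inpos(f,f), ready(d), ready(f)}
3. swap(f,f)  →  {clear(a), clear(f), holds(a,d), holds(d,a), holds(d,d), holds(d,f), holds(e,e), holds(f,e), holds(f,f), inpos(d,a), inpos(e,a), ready(d), ready(f)}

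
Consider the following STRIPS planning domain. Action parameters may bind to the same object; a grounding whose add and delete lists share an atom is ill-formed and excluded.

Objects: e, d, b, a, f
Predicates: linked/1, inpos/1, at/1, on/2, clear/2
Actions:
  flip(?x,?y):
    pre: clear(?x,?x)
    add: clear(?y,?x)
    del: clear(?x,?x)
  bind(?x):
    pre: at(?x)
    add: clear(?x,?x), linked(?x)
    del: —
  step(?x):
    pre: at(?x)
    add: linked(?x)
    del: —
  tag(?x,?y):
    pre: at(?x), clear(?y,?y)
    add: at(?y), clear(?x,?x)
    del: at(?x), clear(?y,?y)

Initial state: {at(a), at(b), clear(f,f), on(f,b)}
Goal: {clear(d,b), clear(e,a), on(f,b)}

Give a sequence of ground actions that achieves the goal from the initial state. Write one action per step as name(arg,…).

1. bind(b)  →  {at(a), at(b), clear(b,b), clear(f,f), linked(b), on(f,b)}
2. flip(b,d)  →  {at(a), at(b), clear(d,b), clear(f,f), linked(b), on(f,b)}
3. bind(a)  →  {at(a), at(b), clear(a,a), clear(d,b), clear(f,f), linked(a), linked(b), on(f,b)}
4. flip(a,e)  →  {at(a), at(b), clear(d,b), clear(e,a), clear(f,f), linked(a), linked(b), on(f,b)}

bind(b); flip(b,d); bind(a); flip(a,e)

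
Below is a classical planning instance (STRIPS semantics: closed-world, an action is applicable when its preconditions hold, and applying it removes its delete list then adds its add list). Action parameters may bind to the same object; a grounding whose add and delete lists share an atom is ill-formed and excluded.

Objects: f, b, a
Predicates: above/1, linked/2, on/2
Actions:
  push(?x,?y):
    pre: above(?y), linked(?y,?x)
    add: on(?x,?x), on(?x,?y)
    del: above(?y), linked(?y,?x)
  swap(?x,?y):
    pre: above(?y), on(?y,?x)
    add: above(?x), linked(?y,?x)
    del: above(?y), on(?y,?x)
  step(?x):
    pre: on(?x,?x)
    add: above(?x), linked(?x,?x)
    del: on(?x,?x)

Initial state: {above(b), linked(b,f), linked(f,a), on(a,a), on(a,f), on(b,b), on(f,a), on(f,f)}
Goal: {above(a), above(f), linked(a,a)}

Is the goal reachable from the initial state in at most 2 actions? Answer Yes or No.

Yes

1. step(f)  →  {above(b), above(f), linked(b,f), linked(f,a), linked(f,f), on(a,a), on(a,f), on(b,b), on(f,a)}
2. step(a)  →  {above(a), above(b), above(f), linked(a,a), linked(b,f), linked(f,a), linked(f,f), on(a,f), on(b,b), on(f,a)}
optimal plan length = 2; 2 ≤ 2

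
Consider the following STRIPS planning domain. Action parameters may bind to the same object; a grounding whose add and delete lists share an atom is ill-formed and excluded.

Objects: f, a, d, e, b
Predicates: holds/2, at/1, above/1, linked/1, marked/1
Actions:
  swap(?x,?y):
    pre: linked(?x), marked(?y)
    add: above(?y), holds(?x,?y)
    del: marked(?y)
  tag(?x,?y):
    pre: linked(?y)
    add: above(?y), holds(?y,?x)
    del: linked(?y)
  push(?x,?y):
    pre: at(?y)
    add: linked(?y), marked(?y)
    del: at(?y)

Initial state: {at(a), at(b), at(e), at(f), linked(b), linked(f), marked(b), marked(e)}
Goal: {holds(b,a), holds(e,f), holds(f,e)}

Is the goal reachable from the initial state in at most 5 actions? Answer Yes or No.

Yes

1. swap(f,e)  →  {above(e), at(a), at(b), at(e), at(f), holds(f,e), linked(b), linked(f), marked(b)}
2. tag(a,b)  →  {above(b), above(e), at(a), at(b), at(e), at(f), holds(b,a), holds(f,e), linked(f), marked(b)}
3. push(f,e)  →  {above(b), above(e), at(a), at(b), at(f), holds(b,a), holds(f,e), linked(e), linked(f), marked(b), marked(e)}
4. tag(f,e)  →  {above(b), above(e), at(a), at(b), at(f), holds(b,a), holds(e,f), holds(f,e), linked(f), marked(b), marked(e)}
optimal plan length = 4; 4 ≤ 5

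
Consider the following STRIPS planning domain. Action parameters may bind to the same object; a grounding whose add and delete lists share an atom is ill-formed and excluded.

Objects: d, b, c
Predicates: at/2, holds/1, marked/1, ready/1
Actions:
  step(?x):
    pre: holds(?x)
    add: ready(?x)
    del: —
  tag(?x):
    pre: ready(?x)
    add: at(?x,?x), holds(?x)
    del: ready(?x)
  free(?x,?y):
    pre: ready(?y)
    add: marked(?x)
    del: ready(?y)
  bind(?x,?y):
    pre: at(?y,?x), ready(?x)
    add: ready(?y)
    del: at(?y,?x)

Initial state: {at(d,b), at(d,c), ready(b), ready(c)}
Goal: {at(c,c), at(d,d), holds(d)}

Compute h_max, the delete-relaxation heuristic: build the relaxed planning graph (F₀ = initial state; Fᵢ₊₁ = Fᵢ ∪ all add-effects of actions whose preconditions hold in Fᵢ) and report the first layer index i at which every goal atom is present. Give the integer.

F0 = init (4 atoms)
F1 = F0 ∪ {at(b,b), at(c,c), holds(b), holds(c), marked(b), marked(c), marked(d), ready(d)}  (12 atoms)
F2 = F1 ∪ {at(d,d), holds(d)}  (14 atoms)
goal ⊆ F2  ⇒  h_max = 2

2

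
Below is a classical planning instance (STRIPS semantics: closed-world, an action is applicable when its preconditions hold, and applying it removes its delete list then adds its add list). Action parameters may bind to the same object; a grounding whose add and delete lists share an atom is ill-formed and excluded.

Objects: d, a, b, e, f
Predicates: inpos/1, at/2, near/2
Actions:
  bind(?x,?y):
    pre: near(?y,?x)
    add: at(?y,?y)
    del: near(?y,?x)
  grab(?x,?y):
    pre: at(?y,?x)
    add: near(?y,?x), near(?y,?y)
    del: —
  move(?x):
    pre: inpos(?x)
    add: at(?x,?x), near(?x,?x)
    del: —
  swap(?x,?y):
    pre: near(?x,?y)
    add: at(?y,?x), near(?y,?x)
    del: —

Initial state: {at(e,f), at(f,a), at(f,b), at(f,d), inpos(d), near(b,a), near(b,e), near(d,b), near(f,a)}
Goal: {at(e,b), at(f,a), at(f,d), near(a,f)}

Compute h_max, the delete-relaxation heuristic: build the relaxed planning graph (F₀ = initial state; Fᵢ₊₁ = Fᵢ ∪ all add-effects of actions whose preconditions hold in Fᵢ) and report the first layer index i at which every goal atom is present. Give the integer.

F0 = init (9 atoms)
F1 = F0 ∪ {at(a,b), at(a,f), at(b,b), at(b,d), at(d,d), at(e,b), at(f,f), near(a,b), near(a,f), near(b,d), near(d,d), near(e,b), near(e,e), near(e,f), near(f,b), near(f,d), near(f,f)}  (26 atoms)
goal ⊆ F1  ⇒  h_max = 1

1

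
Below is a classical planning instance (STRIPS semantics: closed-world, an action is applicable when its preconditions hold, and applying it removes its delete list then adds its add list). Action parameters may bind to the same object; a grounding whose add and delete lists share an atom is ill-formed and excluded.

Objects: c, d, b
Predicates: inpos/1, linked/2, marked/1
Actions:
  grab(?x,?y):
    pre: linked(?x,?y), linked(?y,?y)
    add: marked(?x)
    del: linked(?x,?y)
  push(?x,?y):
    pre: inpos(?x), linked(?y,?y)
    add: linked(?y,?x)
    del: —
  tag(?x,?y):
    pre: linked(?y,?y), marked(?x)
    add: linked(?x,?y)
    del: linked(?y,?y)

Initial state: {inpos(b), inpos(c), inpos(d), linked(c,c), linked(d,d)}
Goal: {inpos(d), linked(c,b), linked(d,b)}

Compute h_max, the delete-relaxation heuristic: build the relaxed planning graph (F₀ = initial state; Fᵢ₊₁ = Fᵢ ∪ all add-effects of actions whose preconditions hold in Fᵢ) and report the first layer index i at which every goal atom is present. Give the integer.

F0 = init (5 atoms)
F1 = F0 ∪ {linked(c,b), linked(c,d), linked(d,b), linked(d,c), marked(c), marked(d)}  (11 atoms)
goal ⊆ F1  ⇒  h_max = 1

1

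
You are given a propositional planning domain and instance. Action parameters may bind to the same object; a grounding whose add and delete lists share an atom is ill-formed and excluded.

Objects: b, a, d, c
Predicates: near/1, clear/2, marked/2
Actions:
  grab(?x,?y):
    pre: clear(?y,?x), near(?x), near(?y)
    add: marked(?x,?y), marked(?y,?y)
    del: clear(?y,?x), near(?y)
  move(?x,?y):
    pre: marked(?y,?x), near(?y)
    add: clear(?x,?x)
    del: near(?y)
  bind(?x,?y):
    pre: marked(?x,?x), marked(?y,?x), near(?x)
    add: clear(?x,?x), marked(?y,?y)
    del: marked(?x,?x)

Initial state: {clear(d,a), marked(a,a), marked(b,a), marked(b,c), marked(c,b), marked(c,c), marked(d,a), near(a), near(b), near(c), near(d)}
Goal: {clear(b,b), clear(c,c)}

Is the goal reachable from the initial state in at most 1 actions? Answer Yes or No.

No

1. move(b,c)  →  {clear(b,b), clear(d,a), marked(a,a), marked(b,a), marked(b,c), marked(c,b), marked(c,c), marked(d,a), near(a), near(b), near(d)}
2. move(c,b)  →  {clear(b,b), clear(c,c), clear(d,a), marked(a,a), marked(b,a), marked(b,c), marked(c,b), marked(c,c), marked(d,a), near(a), near(d)}
optimal plan length = 2; 2 > 1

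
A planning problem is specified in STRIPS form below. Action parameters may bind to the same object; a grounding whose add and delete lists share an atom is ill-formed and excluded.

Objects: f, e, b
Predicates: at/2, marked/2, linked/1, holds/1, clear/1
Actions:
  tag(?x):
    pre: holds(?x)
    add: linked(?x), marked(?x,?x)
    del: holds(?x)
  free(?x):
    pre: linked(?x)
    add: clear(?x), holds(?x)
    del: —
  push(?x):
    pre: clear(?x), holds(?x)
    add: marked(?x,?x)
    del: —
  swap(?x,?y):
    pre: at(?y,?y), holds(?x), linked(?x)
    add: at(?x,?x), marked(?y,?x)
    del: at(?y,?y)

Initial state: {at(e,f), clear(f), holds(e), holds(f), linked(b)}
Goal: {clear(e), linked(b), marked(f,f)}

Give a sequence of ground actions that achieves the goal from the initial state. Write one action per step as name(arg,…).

1. tag(f)  →  {at(e,f), clear(f), holds(e), linked(b), linked(f), marked(f,f)}
2. tag(e)  →  {at(e,f), clear(f), linked(b), linked(e), linked(f), marked(e,e), marked(f,f)}
3. free(e)  →  {at(e,f), clear(e), clear(f), holds(e), linked(b), linked(e), linked(f), marked(e,e), marked(f,f)}

tag(f); tag(e); free(e)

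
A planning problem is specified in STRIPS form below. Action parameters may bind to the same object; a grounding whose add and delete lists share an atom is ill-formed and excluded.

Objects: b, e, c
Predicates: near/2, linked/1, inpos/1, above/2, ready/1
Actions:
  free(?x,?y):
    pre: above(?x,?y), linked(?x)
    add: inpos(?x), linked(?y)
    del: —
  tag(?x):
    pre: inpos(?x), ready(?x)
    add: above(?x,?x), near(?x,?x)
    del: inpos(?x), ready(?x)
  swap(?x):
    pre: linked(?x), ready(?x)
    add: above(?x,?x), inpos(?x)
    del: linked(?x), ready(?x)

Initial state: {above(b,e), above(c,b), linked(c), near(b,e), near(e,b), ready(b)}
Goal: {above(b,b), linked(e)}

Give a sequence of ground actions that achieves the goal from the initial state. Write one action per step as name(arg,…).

free(c,b); free(b,e); tag(b)

1. free(c,b)  →  {above(b,e), above(c,b), inpos(c), linked(b), linked(c), near(b,e), near(e,b), ready(b)}
2. free(b,e)  →  {above(b,e), above(c,b), inpos(b), inpos(c), linked(b), linked(c), linked(e), near(b,e), near(e,b), ready(b)}
3. tag(b)  →  {above(b,b), above(b,e), above(c,b), inpos(c), linked(b), linked(c), linked(e), near(b,b), near(b,e), near(e,b)}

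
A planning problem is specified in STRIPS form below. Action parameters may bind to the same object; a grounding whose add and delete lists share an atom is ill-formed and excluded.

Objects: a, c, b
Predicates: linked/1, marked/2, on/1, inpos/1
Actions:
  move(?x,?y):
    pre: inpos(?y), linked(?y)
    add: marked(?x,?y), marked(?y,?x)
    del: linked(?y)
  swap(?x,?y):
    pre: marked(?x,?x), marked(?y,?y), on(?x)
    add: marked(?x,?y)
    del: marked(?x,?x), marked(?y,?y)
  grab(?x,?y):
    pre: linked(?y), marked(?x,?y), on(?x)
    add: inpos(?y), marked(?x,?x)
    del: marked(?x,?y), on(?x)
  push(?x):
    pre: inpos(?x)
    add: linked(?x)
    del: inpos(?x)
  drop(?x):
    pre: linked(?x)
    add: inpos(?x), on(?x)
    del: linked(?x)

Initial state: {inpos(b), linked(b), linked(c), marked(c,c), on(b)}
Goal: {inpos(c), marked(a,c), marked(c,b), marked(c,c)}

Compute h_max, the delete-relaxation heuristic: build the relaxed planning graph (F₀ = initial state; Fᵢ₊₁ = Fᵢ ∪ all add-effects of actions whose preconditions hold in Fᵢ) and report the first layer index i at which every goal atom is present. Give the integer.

2

F0 = init (5 atoms)
F1 = F0 ∪ {inpos(c), marked(a,b), marked(b,a), marked(b,b), marked(b,c), marked(c,b), on(c)}  (12 atoms)
F2 = F1 ∪ {marked(a,c), marked(c,a)}  (14 atoms)
goal ⊆ F2  ⇒  h_max = 2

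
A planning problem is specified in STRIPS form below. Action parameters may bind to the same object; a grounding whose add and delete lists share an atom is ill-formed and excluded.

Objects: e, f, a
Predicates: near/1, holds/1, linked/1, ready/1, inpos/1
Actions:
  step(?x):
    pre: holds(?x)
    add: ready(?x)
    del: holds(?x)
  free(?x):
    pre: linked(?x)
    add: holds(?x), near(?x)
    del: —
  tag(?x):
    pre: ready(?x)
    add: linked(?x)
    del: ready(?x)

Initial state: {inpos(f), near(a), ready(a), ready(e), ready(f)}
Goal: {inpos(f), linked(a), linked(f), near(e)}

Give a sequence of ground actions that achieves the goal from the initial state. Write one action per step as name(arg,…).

tag(e); free(e); tag(f); tag(a)

1. tag(e)  →  {inpos(f), linked(e), near(a), ready(a), ready(f)}
2. free(e)  →  {holds(e), inpos(f), linked(e), near(a), near(e), ready(a), ready(f)}
3. tag(f)  →  {holds(e), inpos(f), linked(e), linked(f), near(a), near(e), ready(a)}
4. tag(a)  →  {holds(e), inpos(f), linked(a), linked(e), linked(f), near(a), near(e)}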